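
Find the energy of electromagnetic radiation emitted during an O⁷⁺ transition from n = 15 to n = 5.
30.96053 eV

The energy levels are E_n = -13.6057 Z² eV / n².

Energy at n = 15: E_15 = -13.6057 × 8² / 15² = -3.87006578 eV
Energy at n = 5: E_5 = -13.6057 × 8² / 5² = -34.83059200 eV

For emission (electron falling to lower state), the photon energy is:
E_photon = E_15 - E_5 = |-3.87006578 - (-34.83059200)|
E_photon = 30.96053 eV

This energy is carried away by the emitted photon.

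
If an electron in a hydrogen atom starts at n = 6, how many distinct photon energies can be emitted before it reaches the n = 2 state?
10

The electron can occupy levels n = 2, 3, ..., 6 during de-excitation — that is m = 6 - 2 + 1 = 5 distinct levels.

The number of distinct spectral lines equals the number of ways to choose 2 of these m levels (each pair gives one possible emission transition):

Number of lines = m(m-1)/2 = 5×4/2 = 10

These correspond to all possible transitions between the 5 levels:
6 → 5, 6 → 4, 6 → 3, 6 → 2, 5 → 4, 5 → 3, 5 → 2, 4 → 3...

Each transition produces a photon with a unique energy (and thus wavelength). This count does not depend on Z.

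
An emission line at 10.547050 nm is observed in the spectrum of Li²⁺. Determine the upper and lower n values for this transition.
n = 5 → n = 1

First, find the photon energy from the wavelength (hc = 1239.84 eV·nm):
E = hc/λ = 1239.84 eV·nm / 10.547050 nm = 117.55325 eV

The energy levels of Li²⁺ satisfy E_n = -13.6057 × 3² / n² eV, so an emission n_i → n_f releases
ΔE = 13.6057 × 3² × (1/n_f² − 1/n_i²) eV.

Setting ΔE equal to the photon energy:
1/n_f² − 1/n_i² = 117.55325 / (13.6057 × 3²) = 0.96000002

Since 1/n_i² must be positive, we need 1/n_f² > 0.96000002, i.e. n_f ≤ 1. For each allowed n_f, solve n_i = (1/n_f² − 0.96000002)^(−1/2) and check whether it is a whole number:
  n_f = 1: 1/n_i² = 1.00000000 − 0.96000002 = 0.03999998 → n_i = 5.000  → integer, n_i = 5 ✓

Only n_f = 1 gives an integer upper level, n_i = 5.

The transition is from n = 5 to n = 1 (emission).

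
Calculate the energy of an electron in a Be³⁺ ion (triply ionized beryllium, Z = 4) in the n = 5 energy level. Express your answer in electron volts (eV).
-8.70765 eV

The energy levels of a hydrogen-like atom are given by:
E_n = -13.6057 Z² / n² eV  (with Z = 4 for Be³⁺)

For n = 5:
E_5 = -13.6057 × 4² / 5²
E_5 = -13.6057 × 16 / 25
E_5 = -8.70765 eV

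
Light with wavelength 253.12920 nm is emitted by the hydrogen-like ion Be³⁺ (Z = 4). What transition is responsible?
n = 5 → n = 4

First, find the photon energy from the wavelength (hc = 1239.84 eV·nm):
E = hc/λ = 1239.84 eV·nm / 253.12920 nm = 4.8980521 eV

The energy levels of Be³⁺ satisfy E_n = -13.6057 × 4² / n² eV, so an emission n_i → n_f releases
ΔE = 13.6057 × 4² × (1/n_f² − 1/n_i²) eV.

Setting ΔE equal to the photon energy:
1/n_f² − 1/n_i² = 4.8980521 / (13.6057 × 4²) = 0.022500000

Since 1/n_i² must be positive, we need 1/n_f² > 0.022500000, i.e. n_f ≤ 6. For each allowed n_f, solve n_i = (1/n_f² − 0.022500000)^(−1/2) and check whether it is a whole number:
  n_f = 1: 1/n_i² = 1.000000000 − 0.022500000 = 0.977500000 → n_i = 1.011  (not an integer) ✗
  n_f = 2: 1/n_i² = 0.250000000 − 0.022500000 = 0.227500000 → n_i = 2.097  (not an integer) ✗
  n_f = 3: 1/n_i² = 0.111111111 − 0.022500000 = 0.088611111 → n_i = 3.359  (not an integer) ✗
  n_f = 4: 1/n_i² = 0.062500000 − 0.022500000 = 0.040000000 → n_i = 5.000  → integer, n_i = 5 ✓
  n_f = 5: 1/n_i² = 0.040000000 − 0.022500000 = 0.017500000 → n_i = 7.559  (not an integer) ✗
  n_f = 6: 1/n_i² = 0.027777778 − 0.022500000 = 0.005277778 → n_i = 13.765  (not an integer) ✗

Only n_f = 4 gives an integer upper level, n_i = 5.

The transition is from n = 5 to n = 4 (emission).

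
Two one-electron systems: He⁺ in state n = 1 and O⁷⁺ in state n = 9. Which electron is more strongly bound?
He⁺ at n = 1 (E = -54.42280 eV)

Using E_n = -13.6057 Z² / n² eV:

He⁺ (Z = 2) at n = 1:
E = -13.6057 × 2² / 1² = -13.6057 × 4 / 1 = -54.42280000 eV

O⁷⁺ (Z = 8) at n = 9:
E = -13.6057 × 8² / 9² = -13.6057 × 64 / 81 = -10.75018272 eV

Since -54.42280000 eV < -10.75018272 eV,
He⁺ at n = 1 is more tightly bound (requires more energy to ionize).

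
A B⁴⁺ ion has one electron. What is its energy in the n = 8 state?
-5.3147 eV

For hydrogen-like ions, the energy levels scale with Z²:
E_n = -13.6057 Z² / n² eV

For B⁴⁺ (Z = 5) at n = 8:
E_8 = -13.6057 × 5² / 8²
E_8 = -13.6057 × 25 / 64
E_8 = -340.1425 / 64
E_8 = -5.3147 eV

The energy is 25 times more negative than hydrogen at the same n due to the stronger nuclear charge.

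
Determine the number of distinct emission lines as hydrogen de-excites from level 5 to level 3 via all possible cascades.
3

The electron can occupy levels n = 3, 4, ..., 5 during de-excitation — that is m = 5 - 3 + 1 = 3 distinct levels.

The number of distinct spectral lines equals the number of ways to choose 2 of these m levels (each pair gives one possible emission transition):

Number of lines = m(m-1)/2 = 3×2/2 = 3

These correspond to all possible transitions between the 3 levels:
5 → 4, 5 → 3, 4 → 3

Each transition produces a photon with a unique energy (and thus wavelength). This count does not depend on Z.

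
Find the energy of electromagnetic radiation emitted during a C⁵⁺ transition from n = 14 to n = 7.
7.49702 eV

The energy levels are E_n = -13.6057 Z² eV / n².

Energy at n = 14: E_14 = -13.6057 × 6² / 14² = -2.49900612 eV
Energy at n = 7: E_7 = -13.6057 × 6² / 7² = -9.99602449 eV

For emission (electron falling to lower state), the photon energy is:
E_photon = E_14 - E_7 = |-2.49900612 - (-9.99602449)|
E_photon = 7.49702 eV

This energy is carried away by the emitted photon.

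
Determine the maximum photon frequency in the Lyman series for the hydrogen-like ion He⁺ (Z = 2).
1.31594e+16 Hz

The series limit corresponds to the transition from n = ∞ to n = 1.
This is the highest energy (shortest wavelength) transition in the Lyman series.

E_∞ = 0 eV
E_1 = -13.6057 × 2² / 1² = -54.42280000 eV

Energy at series limit:
ΔE = E_∞ - E_1 = 0 - (-54.42280000) = 54.42280000 eV
E = 54.42280000 eV × (1.602177 × 10⁻¹⁹ J/eV) = 8.7194958e-18 J
f = E/h = 8.7194958e-18 J / (6.62607 × 10⁻³⁴ J·s) = 1.31594e+16 Hz

This energy equals the ionization energy from the n = 1 state of He⁺.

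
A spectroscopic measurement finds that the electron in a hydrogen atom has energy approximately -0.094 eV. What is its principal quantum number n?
n = 12

The exact energy levels follow E_n = -13.6057 eV / n².

The measured value (-0.094 eV) is reported to only 2 significant figures, so we must test candidate n values and see which one matches to that precision.

Candidate energies:
  n = 10:  E = -13.6057/10² = -0.13606 eV
  n = 11:  E = -13.6057/11² = -0.11244 eV
  n = 12:  E = -13.6057/12² = -0.09448 eV  ← matches
  n = 13:  E = -13.6057/13² = -0.08051 eV
  n = 14:  E = -13.6057/14² = -0.06942 eV

Checking against the measurement of -0.094 eV (2 sig figs), only n = 12 agrees:
E_12 = -0.09448 eV, which rounds to -0.094 eV ✓

Therefore n = 12.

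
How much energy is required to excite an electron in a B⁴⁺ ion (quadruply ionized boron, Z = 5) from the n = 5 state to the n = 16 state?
12.277018 eV

The energy levels of a hydrogen-like atom are E_n = -13.6057 Z² eV / n².

Energy at n = 5: E_5 = -13.6057 × 5² / 5² = -13.605700000 eV
Energy at n = 16: E_16 = -13.6057 × 5² / 16² = -1.328681641 eV

The excitation energy is the difference:
ΔE = E_16 - E_5
ΔE = -1.328681641 - (-13.605700000)
ΔE = 12.277018 eV

Since this is positive, energy must be absorbed (photon absorption).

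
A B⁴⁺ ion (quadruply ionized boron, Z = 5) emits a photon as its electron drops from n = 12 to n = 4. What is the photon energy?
18.90 eV

The energy levels are E_n = -13.6057 Z² eV / n².

Energy at n = 12: E_12 = -13.6057 × 5² / 12² = -2.36210 eV
Energy at n = 4: E_4 = -13.6057 × 5² / 4² = -21.25891 eV

For emission (electron falling to lower state), the photon energy is:
E_photon = E_12 - E_4 = |-2.36210 - (-21.25891)|
E_photon = 18.90 eV

This energy is carried away by the emitted photon.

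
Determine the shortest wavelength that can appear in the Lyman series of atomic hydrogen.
91.13 nm

The series limit corresponds to the transition from n = ∞ to n = 1.
This is the highest energy (shortest wavelength) transition in the Lyman series.

E_∞ = 0 eV
E_1 = -13.6057 / 1² = -13.6057 eV

Energy at series limit:
ΔE = E_∞ - E_1 = 0 - (-13.6057) = 13.6057 eV
λ = hc/E = 1239.84 eV·nm / 13.6057 eV = 91.13 nm

This energy equals the ionization energy from the n = 1 state of hydrogen.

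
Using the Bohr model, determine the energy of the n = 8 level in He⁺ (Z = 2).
-0.85 eV

For hydrogen-like ions, the energy levels scale with Z²:
E_n = -13.6057 Z² / n² eV

For He⁺ (Z = 2) at n = 8:
E_8 = -13.6057 × 2² / 8²
E_8 = -13.6057 × 4 / 64
E_8 = -54.4228 / 64
E_8 = -0.85 eV

The energy is 4 times more negative than hydrogen at the same n due to the stronger nuclear charge.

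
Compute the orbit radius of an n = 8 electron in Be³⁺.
0.8467 nm (or 8.4668 Å)

The Bohr radius formula is:
r_n = n² a₀ / Z

where a₀ = 0.0529177 nm is the Bohr radius.

For Be³⁺ (Z = 4) at n = 8:
r_8 = 8² × 0.0529177 nm / 4
r_8 = 64 × 0.0529177 nm / 4
r_8 = 3.38673 nm / 4
r_8 = 0.8467 nm

The electron orbits at approximately 0.8467 nm from the nucleus.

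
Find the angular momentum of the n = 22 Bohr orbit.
2.320e-33 J·s (or 22ℏ)

In the Bohr model, angular momentum is quantized:
L = nℏ

where ℏ = h/(2π) = 1.05457e-34 J·s

For n = 22:
L = 22 × 1.05457e-34 J·s
L = 2.320e-33 J·s

This can also be written as L = 22ℏ.
The angular momentum is an integer multiple of the reduced Planck constant.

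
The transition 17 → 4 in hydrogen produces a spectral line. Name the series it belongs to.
Brackett series

The spectral series in hydrogen are named based on the final (lower) energy level:
- Lyman series: n_final = 1 (ultraviolet)
- Balmer series: n_final = 2 (visible/near-UV)
- Paschen series: n_final = 3 (infrared)
- Brackett series: n_final = 4 (infrared)
- Pfund series: n_final = 5 (far infrared)

Since this transition ends at n = 4, it belongs to the Brackett series.

For reference, this 17 → 4 line has photon energy
ΔE = 13.6057 eV × (1/4² - 1/17²) = 0.80327770329 eV,
corresponding to wavelength λ = hc/ΔE = 1239.84 eV·nm / 0.80327770329 eV = 1543.47618 nm in the infrared region.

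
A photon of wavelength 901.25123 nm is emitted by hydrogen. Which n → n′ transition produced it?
n = 10 → n = 3

First, find the photon energy from the wavelength (hc = 1239.84 eV·nm):
E = hc/λ = 1239.84 eV·nm / 901.25123 nm = 1.3756874 eV

The energy levels of hydrogen satisfy E_n = -13.6057 / n² eV, so an emission n_i → n_f releases
ΔE = 13.6057 × (1/n_f² − 1/n_i²) eV.

Setting ΔE equal to the photon energy:
1/n_f² − 1/n_i² = 1.3756874 / 13.6057 = 0.10111111

Since 1/n_i² must be positive, we need 1/n_f² > 0.10111111, i.e. n_f ≤ 3. For each allowed n_f, solve n_i = (1/n_f² − 0.10111111)^(−1/2) and check whether it is a whole number:
  n_f = 1: 1/n_i² = 1.00000000 − 0.10111111 = 0.89888889 → n_i = 1.055  (not an integer) ✗
  n_f = 2: 1/n_i² = 0.25000000 − 0.10111111 = 0.14888889 → n_i = 2.592  (not an integer) ✗
  n_f = 3: 1/n_i² = 0.11111111 − 0.10111111 = 0.01000000 → n_i = 10.000  → integer, n_i = 10 ✓

Only n_f = 3 gives an integer upper level, n_i = 10.

The transition is from n = 10 to n = 3 (emission).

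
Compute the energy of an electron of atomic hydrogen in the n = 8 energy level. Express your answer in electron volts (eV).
-0.21259 eV

The energy levels of a hydrogen-like atom are given by:
E_n = -13.6057 eV / n²

For n = 8:
E_8 = -13.6057 eV / 8²
E_8 = -13.6057 eV / 64
E_8 = -0.21259 eV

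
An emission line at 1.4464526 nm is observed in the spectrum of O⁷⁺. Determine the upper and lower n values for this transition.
n = 8 → n = 1

First, find the photon energy from the wavelength (hc = 1239.84 eV·nm):
E = hc/λ = 1239.84 eV·nm / 1.4464526 nm = 857.15909 eV

The energy levels of O⁷⁺ satisfy E_n = -13.6057 × 8² / n² eV, so an emission n_i → n_f releases
ΔE = 13.6057 × 8² × (1/n_f² − 1/n_i²) eV.

Setting ΔE equal to the photon energy:
1/n_f² − 1/n_i² = 857.15909 / (13.6057 × 8²) = 0.98437499

Since 1/n_i² must be positive, we need 1/n_f² > 0.98437499, i.e. n_f ≤ 1. For each allowed n_f, solve n_i = (1/n_f² − 0.98437499)^(−1/2) and check whether it is a whole number:
  n_f = 1: 1/n_i² = 1.00000000 − 0.98437499 = 0.01562501 → n_i = 8.000  → integer, n_i = 8 ✓

Only n_f = 1 gives an integer upper level, n_i = 8.

The transition is from n = 8 to n = 1 (emission).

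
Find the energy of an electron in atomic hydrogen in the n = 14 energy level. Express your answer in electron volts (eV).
-0.0694 eV

The energy levels of a hydrogen-like atom are given by:
E_n = -13.6057 eV / n²

For n = 14:
E_14 = -13.6057 eV / 14²
E_14 = -13.6057 eV / 196
E_14 = -0.0694 eV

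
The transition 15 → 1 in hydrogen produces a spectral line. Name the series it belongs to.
Lyman series

The spectral series in hydrogen are named based on the final (lower) energy level:
- Lyman series: n_final = 1 (ultraviolet)
- Balmer series: n_final = 2 (visible/near-UV)
- Paschen series: n_final = 3 (infrared)
- Brackett series: n_final = 4 (infrared)
- Pfund series: n_final = 5 (far infrared)

Since this transition ends at n = 1, it belongs to the Lyman series.

For reference, this 15 → 1 line has photon energy
ΔE = 13.6057 eV × (1/1² - 1/15²) = 13.5452302 eV,
corresponding to wavelength λ = hc/ΔE = 1239.84 eV·nm / 13.5452302 eV = 91.53333 nm in the ultraviolet region.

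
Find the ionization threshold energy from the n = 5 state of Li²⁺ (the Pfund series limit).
4.898052 eV

The series limit corresponds to the transition from n = ∞ to n = 5.
This is the highest energy (shortest wavelength) transition in the Pfund series.

E_∞ = 0 eV
E_5 = -13.6057 × 3² / 5² = -4.898052 eV

Energy at series limit:
ΔE = E_∞ - E_5 = 0 - (-4.898052) = 4.898052 eV

This energy equals the ionization energy from the n = 5 state of Li²⁺.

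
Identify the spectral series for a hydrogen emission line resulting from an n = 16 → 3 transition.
Paschen series

The spectral series in hydrogen are named based on the final (lower) energy level:
- Lyman series: n_final = 1 (ultraviolet)
- Balmer series: n_final = 2 (visible/near-UV)
- Paschen series: n_final = 3 (infrared)
- Brackett series: n_final = 4 (infrared)
- Pfund series: n_final = 5 (far infrared)

Since this transition ends at n = 3, it belongs to the Paschen series.

For reference, this 16 → 3 line has photon energy
ΔE = 13.6057 eV × (1/3² - 1/16²) = 1.4585972 eV,
corresponding to wavelength λ = hc/ΔE = 1239.84 eV·nm / 1.4585972 eV = 850.022 nm in the infrared region.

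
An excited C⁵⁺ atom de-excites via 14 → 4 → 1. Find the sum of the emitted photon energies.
487.30619 eV

The energy levels of C⁵⁺ are E_n = -13.6057 × 6² / n² eV.

First transition (14 → 4):
ΔE₁ = |E_4 - E_14|
ΔE₁ = |-30.61282500000 - (-2.49900612245)| = 28.11381888 eV

Second transition (4 → 1):
ΔE₂ = |E_1 - E_4|
ΔE₂ = |-489.80520000000 - (-30.61282500000)| = 459.19237500 eV

Total energy released:
E_total = ΔE₁ + ΔE₂ = 28.11381888 + 459.19237500 = 487.30619 eV

Note: This equals the direct transition 14 → 1: 487.30619 eV ✓
Energy is conserved regardless of the path taken.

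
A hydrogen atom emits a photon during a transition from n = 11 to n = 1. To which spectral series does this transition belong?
Lyman series

The spectral series in hydrogen are named based on the final (lower) energy level:
- Lyman series: n_final = 1 (ultraviolet)
- Balmer series: n_final = 2 (visible/near-UV)
- Paschen series: n_final = 3 (infrared)
- Brackett series: n_final = 4 (infrared)
- Pfund series: n_final = 5 (far infrared)

Since this transition ends at n = 1, it belongs to the Lyman series.

For reference, this 11 → 1 line has photon energy
ΔE = 13.6057 eV × (1/1² - 1/11²) = 13.4932562 eV,
corresponding to wavelength λ = hc/ΔE = 1239.84 eV·nm / 13.4932562 eV = 91.88590 nm in the ultraviolet region.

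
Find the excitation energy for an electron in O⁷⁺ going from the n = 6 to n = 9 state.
13.43773 eV

The energy levels of a hydrogen-like atom are E_n = -13.6057 Z² eV / n².

Energy at n = 6: E_6 = -13.6057 × 8² / 6² = -24.18791111 eV
Energy at n = 9: E_9 = -13.6057 × 8² / 9² = -10.75018272 eV

The excitation energy is the difference:
ΔE = E_9 - E_6
ΔE = -10.75018272 - (-24.18791111)
ΔE = 13.43773 eV

Since this is positive, energy must be absorbed (photon absorption).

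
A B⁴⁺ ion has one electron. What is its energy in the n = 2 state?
-85.0356 eV

For hydrogen-like ions, the energy levels scale with Z²:
E_n = -13.6057 Z² / n² eV

For B⁴⁺ (Z = 5) at n = 2:
E_2 = -13.6057 × 5² / 2²
E_2 = -13.6057 × 25 / 4
E_2 = -340.1425 / 4
E_2 = -85.0356 eV

The energy is 25 times more negative than hydrogen at the same n due to the stronger nuclear charge.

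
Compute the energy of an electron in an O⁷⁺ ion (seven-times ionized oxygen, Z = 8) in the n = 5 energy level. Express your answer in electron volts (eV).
-34.8306 eV

The energy levels of a hydrogen-like atom are given by:
E_n = -13.6057 Z² / n² eV  (with Z = 8 for O⁷⁺)

For n = 5:
E_5 = -13.6057 × 8² / 5²
E_5 = -13.6057 × 64 / 25
E_5 = -34.8306 eV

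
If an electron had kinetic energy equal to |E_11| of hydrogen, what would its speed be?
1.99e+05 m/s (or 0.06634% of c)

The binding energy at n = 11 for hydrogen is:
E_11 = -13.6057/11² = -0.1124438 eV
|E_11| = 0.1124438 eV

Convert to Joules:
KE = 0.1124438 eV × (1.602177 × 10⁻¹⁹ J/eV) = 1.8015e-20 J

Using KE = ½mv²:
v = √(2·KE/m_e)
v = √(2 × 1.8015e-20 J / 9.10938 × 10⁻³¹ kg)
v = 1.99e+05 m/s

This is approximately 0.06634% the speed of light.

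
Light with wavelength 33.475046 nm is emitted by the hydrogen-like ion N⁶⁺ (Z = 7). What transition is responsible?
n = 12 → n = 4

First, find the photon energy from the wavelength (hc = 1239.84 eV·nm):
E = hc/λ = 1239.84 eV·nm / 33.475046 nm = 37.037738 eV

The energy levels of N⁶⁺ satisfy E_n = -13.6057 × 7² / n² eV, so an emission n_i → n_f releases
ΔE = 13.6057 × 7² × (1/n_f² − 1/n_i²) eV.

Setting ΔE equal to the photon energy:
1/n_f² − 1/n_i² = 37.037738 / (13.6057 × 7²) = 0.055555554

Since 1/n_i² must be positive, we need 1/n_f² > 0.055555554, i.e. n_f ≤ 4. For each allowed n_f, solve n_i = (1/n_f² − 0.055555554)^(−1/2) and check whether it is a whole number:
  n_f = 1: 1/n_i² = 1.000000000 − 0.055555554 = 0.944444446 → n_i = 1.029  (not an integer) ✗
  n_f = 2: 1/n_i² = 0.250000000 − 0.055555554 = 0.194444446 → n_i = 2.268  (not an integer) ✗
  n_f = 3: 1/n_i² = 0.111111111 − 0.055555554 = 0.055555557 → n_i = 4.243  (not an integer) ✗
  n_f = 4: 1/n_i² = 0.062500000 − 0.055555554 = 0.006944446 → n_i = 12.000  → integer, n_i = 12 ✓

Only n_f = 4 gives an integer upper level, n_i = 12.

The transition is from n = 12 to n = 4 (emission).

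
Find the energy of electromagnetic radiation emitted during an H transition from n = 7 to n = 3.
1.2341 eV

The energy levels are E_n = -13.6057 eV / n².

Energy at n = 7: E_7 = -13.6057 / 7² = -0.2776673 eV
Energy at n = 3: E_3 = -13.6057 / 3² = -1.5117444 eV

For emission (electron falling to lower state), the photon energy is:
E_photon = E_7 - E_3 = |-0.2776673 - (-1.5117444)|
E_photon = 1.2341 eV

This energy is carried away by the emitted photon.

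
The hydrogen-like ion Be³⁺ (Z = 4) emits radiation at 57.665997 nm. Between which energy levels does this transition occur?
n = 9 → n = 3

First, find the photon energy from the wavelength (hc = 1239.84 eV·nm):
E = hc/λ = 1239.84 eV·nm / 57.665997 nm = 21.500365 eV

The energy levels of Be³⁺ satisfy E_n = -13.6057 × 4² / n² eV, so an emission n_i → n_f releases
ΔE = 13.6057 × 4² × (1/n_f² − 1/n_i²) eV.

Setting ΔE equal to the photon energy:
1/n_f² − 1/n_i² = 21.500365 / (13.6057 × 4²) = 0.098765430

Since 1/n_i² must be positive, we need 1/n_f² > 0.098765430, i.e. n_f ≤ 3. For each allowed n_f, solve n_i = (1/n_f² − 0.098765430)^(−1/2) and check whether it is a whole number:
  n_f = 1: 1/n_i² = 1.000000000 − 0.098765430 = 0.901234570 → n_i = 1.053  (not an integer) ✗
  n_f = 2: 1/n_i² = 0.250000000 − 0.098765430 = 0.151234570 → n_i = 2.571  (not an integer) ✗
  n_f = 3: 1/n_i² = 0.111111111 − 0.098765430 = 0.012345681 → n_i = 9.000  → integer, n_i = 9 ✓

Only n_f = 3 gives an integer upper level, n_i = 9.

The transition is from n = 9 to n = 3 (emission).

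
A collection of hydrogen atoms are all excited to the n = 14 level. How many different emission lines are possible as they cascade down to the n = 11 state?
6

The electron can occupy levels n = 11, 12, ..., 14 during de-excitation — that is m = 14 - 11 + 1 = 4 distinct levels.

The number of distinct spectral lines equals the number of ways to choose 2 of these m levels (each pair gives one possible emission transition):

Number of lines = m(m-1)/2 = 4×3/2 = 6

These correspond to all possible transitions between the 4 levels:
14 → 13, 14 → 12, 14 → 11, 13 → 12, 13 → 11, 12 → 11

Each transition produces a photon with a unique energy (and thus wavelength). This count does not depend on Z.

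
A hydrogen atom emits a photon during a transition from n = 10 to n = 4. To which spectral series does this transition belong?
Brackett series

The spectral series in hydrogen are named based on the final (lower) energy level:
- Lyman series: n_final = 1 (ultraviolet)
- Balmer series: n_final = 2 (visible/near-UV)
- Paschen series: n_final = 3 (infrared)
- Brackett series: n_final = 4 (infrared)
- Pfund series: n_final = 5 (far infrared)

Since this transition ends at n = 4, it belongs to the Brackett series.

For reference, this 10 → 4 line has photon energy
ΔE = 13.6057 eV × (1/4² - 1/10²) = 0.71429925000 eV,
corresponding to wavelength λ = hc/ΔE = 1239.84 eV·nm / 0.71429925000 eV = 1735.74311 nm in the infrared region.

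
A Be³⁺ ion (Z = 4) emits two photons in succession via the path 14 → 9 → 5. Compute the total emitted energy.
7.60 eV

The energy levels of Be³⁺ are E_n = -13.6057 × 4² / n² eV.

First transition (14 → 9):
ΔE₁ = |E_9 - E_14|
ΔE₁ = |-2.68754568 - (-1.11066939)| = 1.57688 eV

Second transition (9 → 5):
ΔE₂ = |E_5 - E_9|
ΔE₂ = |-8.70764800 - (-2.68754568)| = 6.02010 eV

Total energy released:
E_total = ΔE₁ + ΔE₂ = 1.57688 + 6.02010 = 7.60 eV

Note: This equals the direct transition 14 → 5: 7.60 eV ✓
Energy is conserved regardless of the path taken.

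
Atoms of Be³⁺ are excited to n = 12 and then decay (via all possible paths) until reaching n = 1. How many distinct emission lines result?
66

The electron can occupy levels n = 1, 2, ..., 12 during de-excitation — that is m = 12 - 1 + 1 = 12 distinct levels.

The number of distinct spectral lines equals the number of ways to choose 2 of these m levels (each pair gives one possible emission transition):

Number of lines = m(m-1)/2 = 12×11/2 = 66

These correspond to all possible transitions between the 12 levels:
12 → 11, 12 → 10, 12 → 9, 12 → 8, 12 → 7, 12 → 6, 12 → 5, 12 → 4...

Each transition produces a photon with a unique energy (and thus wavelength). This count does not depend on Z.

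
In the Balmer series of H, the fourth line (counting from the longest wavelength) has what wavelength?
410.069309 nm

The lines of a series are numbered from the longest wavelength (smallest ΔE) outward; the fourth line is the transition from n = n_f + 4 to n_f.
The Balmer series has all transitions ending at n_f = 2.

For H, the fourth line (δ-line) is the jump from n = 6 to n = 2:
E_6 = -13.6057 / 6² = -0.3779361111 eV
E_2 = -13.6057 / 2² = -3.4014250000 eV
ΔE = E_6 - E_2 = 3.0234888889 eV

λ = hc/E = 1239.84 eV·nm / 3.0234888889 eV
λ = 410.069309 nm

This is the δ-line of the Balmer series in H.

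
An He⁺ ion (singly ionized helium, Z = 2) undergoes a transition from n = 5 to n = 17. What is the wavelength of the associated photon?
623.474 nm

First, find the transition energy using E_n = -13.6057 Z² / n² eV:
E_5 = -13.6057 × 2² / 5² = -2.1769120 eV
E_17 = -13.6057 × 2² / 17² = -0.1883142 eV

Photon energy: |ΔE| = |E_17 - E_5| = 1.9885978 eV

Convert to wavelength using E = hc/λ with hc = 1239.84 eV·nm:
λ = hc/E = 1239.84 eV·nm / 1.9885978 eV
λ = 623.474 nm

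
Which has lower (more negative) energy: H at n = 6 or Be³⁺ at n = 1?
Be³⁺ at n = 1 (E = -217.691200 eV)

Using E_n = -13.6057 Z² / n² eV:

H (Z = 1) at n = 6:
E = -13.6057 × 1² / 6² = -13.6057 × 1 / 36 = -0.377936111 eV

Be³⁺ (Z = 4) at n = 1:
E = -13.6057 × 4² / 1² = -13.6057 × 16 / 1 = -217.691200000 eV

Since -217.691200000 eV < -0.377936111 eV,
Be³⁺ at n = 1 is more tightly bound (requires more energy to ionize).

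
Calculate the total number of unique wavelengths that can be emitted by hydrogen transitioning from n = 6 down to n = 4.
3

The electron can occupy levels n = 4, 5, ..., 6 during de-excitation — that is m = 6 - 4 + 1 = 3 distinct levels.

The number of distinct spectral lines equals the number of ways to choose 2 of these m levels (each pair gives one possible emission transition):

Number of lines = m(m-1)/2 = 3×2/2 = 3

These correspond to all possible transitions between the 3 levels:
6 → 5, 6 → 4, 5 → 4

Each transition produces a photon with a unique energy (and thus wavelength). This count does not depend on Z.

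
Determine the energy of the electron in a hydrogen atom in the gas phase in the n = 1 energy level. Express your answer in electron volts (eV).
-13.61 eV

The energy levels of a hydrogen-like atom are given by:
E_n = -13.6057 eV / n²

For n = 1:
E_1 = -13.6057 eV / 1²
E_1 = -13.6057 eV / 1
E_1 = -13.61 eV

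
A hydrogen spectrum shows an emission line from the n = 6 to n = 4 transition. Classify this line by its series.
Brackett series

The spectral series in hydrogen are named based on the final (lower) energy level:
- Lyman series: n_final = 1 (ultraviolet)
- Balmer series: n_final = 2 (visible/near-UV)
- Paschen series: n_final = 3 (infrared)
- Brackett series: n_final = 4 (infrared)
- Pfund series: n_final = 5 (far infrared)

Since this transition ends at n = 4, it belongs to the Brackett series.

For reference, this 6 → 4 line has photon energy
ΔE = 13.6057 eV × (1/4² - 1/6²) = 0.47242013889 eV,
corresponding to wavelength λ = hc/ΔE = 1239.84 eV·nm / 0.47242013889 eV = 2624.44358 nm in the infrared region.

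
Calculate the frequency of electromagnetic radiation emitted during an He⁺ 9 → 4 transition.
6.60000e+14 Hz

First, find the transition energy:
E_9 = -13.6057 × 2² / 9² = -0.67188642 eV
E_4 = -13.6057 × 2² / 4² = -3.40142500 eV
|ΔE| = |E_4 - E_9| = 2.72953858 eV

Convert to Joules: E = 2.72953858 eV × (1.602177 × 10⁻¹⁹ J/eV) = 4.3732039e-19 J

Using E = hf:
f = E/h = 4.3732039e-19 J / (6.62607 × 10⁻³⁴ J·s)
f = 6.60000e+14 Hz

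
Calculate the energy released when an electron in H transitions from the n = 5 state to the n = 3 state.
0.96752 eV

The energy levels are E_n = -13.6057 eV / n².

Energy at n = 5: E_5 = -13.6057 / 5² = -0.54422800 eV
Energy at n = 3: E_3 = -13.6057 / 3² = -1.51174444 eV

For emission (electron falling to lower state), the photon energy is:
E_photon = E_5 - E_3 = |-0.54422800 - (-1.51174444)|
E_photon = 0.96752 eV

This energy is carried away by the emitted photon.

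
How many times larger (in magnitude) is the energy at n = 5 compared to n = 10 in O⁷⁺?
4.00

Using E_n = -13.6057 Z² / n² eV with Z = 8:

E_5 = -13.6057 × 8² / 5² = -870.7648 / 25 = -34.83059200 eV
E_10 = -13.6057 × 8² / 10² = -870.7648 / 100 = -8.70764800 eV

The ratio is:
E_5/E_10 = (-34.83059200) / (-8.70764800)
E_5/E_10 = (-870.7648/25) / (-870.7648/100)
E_5/E_10 = 100/25
E_5/E_10 = 4.00
(Note: the Z² factors cancel in the ratio.)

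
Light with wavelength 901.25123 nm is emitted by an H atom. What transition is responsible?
n = 10 → n = 3

First, find the photon energy from the wavelength (hc = 1239.84 eV·nm):
E = hc/λ = 1239.84 eV·nm / 901.25123 nm = 1.3756874 eV

The energy levels of hydrogen satisfy E_n = -13.6057 / n² eV, so an emission n_i → n_f releases
ΔE = 13.6057 × (1/n_f² − 1/n_i²) eV.

Setting ΔE equal to the photon energy:
1/n_f² − 1/n_i² = 1.3756874 / 13.6057 = 0.10111111

Since 1/n_i² must be positive, we need 1/n_f² > 0.10111111, i.e. n_f ≤ 3. For each allowed n_f, solve n_i = (1/n_f² − 0.10111111)^(−1/2) and check whether it is a whole number:
  n_f = 1: 1/n_i² = 1.00000000 − 0.10111111 = 0.89888889 → n_i = 1.055  (not an integer) ✗
  n_f = 2: 1/n_i² = 0.25000000 − 0.10111111 = 0.14888889 → n_i = 2.592  (not an integer) ✗
  n_f = 3: 1/n_i² = 0.11111111 − 0.10111111 = 0.01000000 → n_i = 10.000  → integer, n_i = 10 ✓

Only n_f = 3 gives an integer upper level, n_i = 10.

The transition is from n = 10 to n = 3 (emission).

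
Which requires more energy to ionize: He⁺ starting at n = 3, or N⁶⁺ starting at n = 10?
N⁶⁺ at n = 10 (E = -6.667 eV)

Using E_n = -13.6057 Z² / n² eV:

He⁺ (Z = 2) at n = 3:
E = -13.6057 × 2² / 3² = -13.6057 × 4 / 9 = -6.046978 eV

N⁶⁺ (Z = 7) at n = 10:
E = -13.6057 × 7² / 10² = -13.6057 × 49 / 100 = -6.666793 eV

Since -6.666793 eV < -6.046978 eV,
N⁶⁺ at n = 10 is more tightly bound (requires more energy to ionize).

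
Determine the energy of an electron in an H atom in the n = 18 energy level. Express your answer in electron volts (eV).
-0.0420 eV

The energy levels of a hydrogen-like atom are given by:
E_n = -13.6057 eV / n²

For n = 18:
E_18 = -13.6057 eV / 18²
E_18 = -13.6057 eV / 324
E_18 = -0.0420 eV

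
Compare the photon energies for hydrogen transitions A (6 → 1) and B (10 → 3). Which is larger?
6 → 1

Calculate the energy for each transition:

Transition 6 → 1:
ΔE₁ = |E_1 - E_6| = |-13.6057/1² - (-13.6057/6²)|
ΔE₁ = |-13.60570000000 - (-0.37793611111)| = 13.22776389 eV

Transition 10 → 3:
ΔE₂ = |E_3 - E_10| = |-13.6057/3² - (-13.6057/10²)|
ΔE₂ = |-1.51174444444 - (-0.13605700000)| = 1.37568744 eV

Since 13.22776389 eV > 1.37568744 eV, the transition 6 → 1 emits the more energetic photon.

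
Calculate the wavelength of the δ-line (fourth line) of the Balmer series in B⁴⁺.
16.402772 nm

The lines of a series are numbered from the longest wavelength (smallest ΔE) outward; the fourth line is the transition from n = n_f + 4 to n_f.
The Balmer series has all transitions ending at n_f = 2.

For B⁴⁺ (Z = 5), the fourth line (δ-line) is the jump from n = 6 to n = 2:
E_6 = -13.6057 × 5² / 6² = -9.44840278 eV
E_2 = -13.6057 × 5² / 2² = -85.03562500 eV
ΔE = E_6 - E_2 = 75.58722222 eV

λ = hc/E = 1239.84 eV·nm / 75.58722222 eV
λ = 16.402772 nm

This is the δ-line of the Balmer series in B⁴⁺.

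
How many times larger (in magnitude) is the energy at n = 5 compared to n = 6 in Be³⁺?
1.4400

Using E_n = -13.6057 Z² / n² eV with Z = 4:

E_5 = -13.6057 × 4² / 5² = -217.6912 / 25 = -8.7076480000 eV
E_6 = -13.6057 × 4² / 6² = -217.6912 / 36 = -6.0469777778 eV

The ratio is:
E_5/E_6 = (-8.7076480000) / (-6.0469777778)
E_5/E_6 = (-217.6912/25) / (-217.6912/36)
E_5/E_6 = 36/25
E_5/E_6 = 1.4400
(Note: the Z² factors cancel in the ratio.)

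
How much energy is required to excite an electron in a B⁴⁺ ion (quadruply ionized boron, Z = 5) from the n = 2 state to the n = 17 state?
83.858661 eV

The energy levels of a hydrogen-like atom are E_n = -13.6057 Z² eV / n².

Energy at n = 2: E_2 = -13.6057 × 5² / 2² = -85.035625000 eV
Energy at n = 17: E_17 = -13.6057 × 5² / 17² = -1.176963668 eV

The excitation energy is the difference:
ΔE = E_17 - E_2
ΔE = -1.176963668 - (-85.035625000)
ΔE = 83.858661 eV

Since this is positive, energy must be absorbed (photon absorption).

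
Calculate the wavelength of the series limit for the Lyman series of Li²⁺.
10.12517 nm

The series limit corresponds to the transition from n = ∞ to n = 1.
This is the highest energy (shortest wavelength) transition in the Lyman series.

E_∞ = 0 eV
E_1 = -13.6057 × 3² / 1² = -122.4513000 eV

Energy at series limit:
ΔE = E_∞ - E_1 = 0 - (-122.4513000) = 122.4513000 eV
λ = hc/E = 1239.84 eV·nm / 122.4513000 eV = 10.12517 nm

This energy equals the ionization energy from the n = 1 state of Li²⁺.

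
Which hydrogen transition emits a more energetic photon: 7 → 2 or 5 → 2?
7 → 2

Calculate the energy for each transition:

Transition 7 → 2:
ΔE₁ = |E_2 - E_7| = |-13.6057/2² - (-13.6057/7²)|
ΔE₁ = |-3.40142500 - (-0.27766735)| = 3.12376 eV

Transition 5 → 2:
ΔE₂ = |E_2 - E_5| = |-13.6057/2² - (-13.6057/5²)|
ΔE₂ = |-3.40142500 - (-0.54422800)| = 2.85720 eV

Since 3.12376 eV > 2.85720 eV, the transition 7 → 2 emits the more energetic photon.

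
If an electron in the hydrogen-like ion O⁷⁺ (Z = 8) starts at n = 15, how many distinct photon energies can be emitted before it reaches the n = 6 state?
45

The electron can occupy levels n = 6, 7, ..., 15 during de-excitation — that is m = 15 - 6 + 1 = 10 distinct levels.

The number of distinct spectral lines equals the number of ways to choose 2 of these m levels (each pair gives one possible emission transition):

Number of lines = m(m-1)/2 = 10×9/2 = 45

These correspond to all possible transitions between the 10 levels:
15 → 14, 15 → 13, 15 → 12, 15 → 11, 15 → 10, 15 → 9, 15 → 8, 15 → 7...

Each transition produces a photon with a unique energy (and thus wavelength). This count does not depend on Z.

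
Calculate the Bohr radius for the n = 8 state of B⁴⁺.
0.6773 nm (or 6.7735 Å)

The Bohr radius formula is:
r_n = n² a₀ / Z

where a₀ = 0.0529177 nm is the Bohr radius.

For B⁴⁺ (Z = 5) at n = 8:
r_8 = 8² × 0.0529177 nm / 5
r_8 = 64 × 0.0529177 nm / 5
r_8 = 3.38673 nm / 5
r_8 = 0.6773 nm

The electron orbits at approximately 0.6773 nm from the nucleus.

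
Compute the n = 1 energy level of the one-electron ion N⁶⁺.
-666.679300 eV

For hydrogen-like ions, the energy levels scale with Z²:
E_n = -13.6057 Z² / n² eV

For N⁶⁺ (Z = 7) at n = 1:
E_1 = -13.6057 × 7² / 1²
E_1 = -13.6057 × 49 / 1
E_1 = -666.6793 / 1
E_1 = -666.679300 eV

The energy is 49 times more negative than hydrogen at the same n due to the stronger nuclear charge.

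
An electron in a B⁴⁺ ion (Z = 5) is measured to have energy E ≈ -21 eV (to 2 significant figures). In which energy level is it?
n = 4

The exact energy levels follow E_n = -13.6057 Z² / n² eV with Z = 5.

The measured value (-21 eV) is reported to only 2 significant figures, so we must test candidate n values and see which one matches to that precision.

Candidate energies:
  n = 2:  E = -13.6057 × 5² / 2² = -85.03563 eV
  n = 3:  E = -13.6057 × 5² / 3² = -37.79361 eV
  n = 4:  E = -13.6057 × 5² / 4² = -21.25891 eV  ← matches
  n = 5:  E = -13.6057 × 5² / 5² = -13.60570 eV
  n = 6:  E = -13.6057 × 5² / 6² = -9.44840 eV

Checking against the measurement of -21 eV (2 sig figs), only n = 4 agrees:
E_4 = -21.25891 eV, which rounds to -21 eV ✓

Therefore n = 4.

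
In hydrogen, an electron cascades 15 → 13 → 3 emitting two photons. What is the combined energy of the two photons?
1.45 eV

The energy levels of hydrogen are E_n = -13.6057 / n² eV.

First transition (15 → 13):
ΔE₁ = |E_13 - E_15|
ΔE₁ = |-0.08050710 - (-0.06046978)| = 0.02004 eV

Second transition (13 → 3):
ΔE₂ = |E_3 - E_13|
ΔE₂ = |-1.51174444 - (-0.08050710)| = 1.43124 eV

Total energy released:
E_total = ΔE₁ + ΔE₂ = 0.02004 + 1.43124 = 1.45 eV

Note: This equals the direct transition 15 → 3: 1.45 eV ✓
Energy is conserved regardless of the path taken.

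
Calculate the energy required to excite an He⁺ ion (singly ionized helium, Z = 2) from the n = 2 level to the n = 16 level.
13.39 eV

The energy levels of a hydrogen-like atom are E_n = -13.6057 Z² eV / n².

Energy at n = 2: E_2 = -13.6057 × 2² / 2² = -13.60570 eV
Energy at n = 16: E_16 = -13.6057 × 2² / 16² = -0.21259 eV

The excitation energy is the difference:
ΔE = E_16 - E_2
ΔE = -0.21259 - (-13.60570)
ΔE = 13.39 eV

Since this is positive, energy must be absorbed (photon absorption).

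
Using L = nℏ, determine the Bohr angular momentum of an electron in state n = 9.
9.49115e-34 J·s (or 9ℏ)

In the Bohr model, angular momentum is quantized:
L = nℏ

where ℏ = h/(2π) = 1.0545718e-34 J·s

For n = 9:
L = 9 × 1.0545718e-34 J·s
L = 9.49115e-34 J·s

This can also be written as L = 9ℏ.
The angular momentum is an integer multiple of the reduced Planck constant.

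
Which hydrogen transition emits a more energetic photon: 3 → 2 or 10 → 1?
10 → 1

Calculate the energy for each transition:

Transition 3 → 2:
ΔE₁ = |E_2 - E_3| = |-13.6057/2² - (-13.6057/3²)|
ΔE₁ = |-3.4014250000 - (-1.5117444444)| = 1.8896806 eV

Transition 10 → 1:
ΔE₂ = |E_1 - E_10| = |-13.6057/1² - (-13.6057/10²)|
ΔE₂ = |-13.6057000000 - (-0.1360570000)| = 13.4696430 eV

Since 13.4696430 eV > 1.8896806 eV, the transition 10 → 1 emits the more energetic photon.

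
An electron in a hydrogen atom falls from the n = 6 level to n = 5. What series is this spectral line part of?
Pfund series

The spectral series in hydrogen are named based on the final (lower) energy level:
- Lyman series: n_final = 1 (ultraviolet)
- Balmer series: n_final = 2 (visible/near-UV)
- Paschen series: n_final = 3 (infrared)
- Brackett series: n_final = 4 (infrared)
- Pfund series: n_final = 5 (far infrared)

Since this transition ends at n = 5, it belongs to the Pfund series.

For reference, this 6 → 5 line has photon energy
ΔE = 13.6057 eV × (1/5² - 1/6²) = 0.1662918889 eV,
corresponding to wavelength λ = hc/ΔE = 1239.84 eV·nm / 0.1662918889 eV = 7455.8056 nm in the far infrared region.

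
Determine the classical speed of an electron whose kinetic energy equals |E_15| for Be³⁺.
5.834e+05 m/s (or 0.194596% of c)

The binding energy at n = 15 for Be³⁺ is:
E_15 = -13.6057 × 4²/15² = -0.96751644 eV
|E_15| = 0.96751644 eV

Convert to Joules:
KE = 0.96751644 eV × (1.602177 × 10⁻¹⁹ J/eV) = 1.55013e-19 J

Using KE = ½mv²:
v = √(2·KE/m_e)
v = √(2 × 1.55013e-19 J / 9.10938 × 10⁻³¹ kg)
v = 5.834e+05 m/s

This is approximately 0.194596% the speed of light.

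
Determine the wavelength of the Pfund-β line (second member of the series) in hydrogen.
4651.24911 nm

The lines of a series are numbered from the longest wavelength (smallest ΔE) outward; the second line is the transition from n = n_f + 2 to n_f.
The Pfund series has all transitions ending at n_f = 5.

For H, the second line (β-line) is the jump from n = 7 to n = 5:
E_7 = -13.6057 / 7² = -0.27766734694 eV
E_5 = -13.6057 / 5² = -0.54422800000 eV
ΔE = E_7 - E_5 = 0.26656065306 eV

λ = hc/E = 1239.84 eV·nm / 0.26656065306 eV
λ = 4651.24911 nm

This is the β-line of the Pfund series in H.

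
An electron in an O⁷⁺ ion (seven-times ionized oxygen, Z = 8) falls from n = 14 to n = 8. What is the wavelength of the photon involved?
135.3091 nm

First, find the transition energy using E_n = -13.6057 Z² / n² eV:
E_14 = -13.6057 × 8² / 14² = -4.44267755 eV
E_8 = -13.6057 × 8² / 8² = -13.60570000 eV

Photon energy: |ΔE| = |E_8 - E_14| = 9.16302245 eV

Convert to wavelength using E = hc/λ with hc = 1239.84 eV·nm:
λ = hc/E = 1239.84 eV·nm / 9.16302245 eV
λ = 135.3091 nm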